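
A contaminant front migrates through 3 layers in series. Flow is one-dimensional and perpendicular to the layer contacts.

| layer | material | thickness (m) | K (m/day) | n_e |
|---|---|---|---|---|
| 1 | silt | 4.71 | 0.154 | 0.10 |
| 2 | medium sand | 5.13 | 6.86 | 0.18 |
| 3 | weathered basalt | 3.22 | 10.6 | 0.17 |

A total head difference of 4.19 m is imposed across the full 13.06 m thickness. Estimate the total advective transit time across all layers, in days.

14.7

With flow normal to the layers, continuity requires the same specific discharge q through every layer.
Σ(b_i/K_i) = 4.71/0.154 + 5.13/6.86 + 3.22/10.6 = 31.64 d.
q = Δh / Σ(b_i/K_i) = 4.19 / 31.64 = 0.1324 m/day.
In each layer the seepage velocity is v_i = q/n_i, so the layer transit time is t_i = b_i·n_i / q:
  layer 1 (silt): t_1 = 4.71 × 0.10 / 0.1324 = 3.556 d
  layer 2 (medium sand): t_2 = 5.13 × 0.18 / 0.1324 = 6.972 d
  layer 3 (weathered basalt): t_3 = 3.22 × 0.17 / 0.1324 = 4.133 d
Total t = Σ t_i = 14.66 days.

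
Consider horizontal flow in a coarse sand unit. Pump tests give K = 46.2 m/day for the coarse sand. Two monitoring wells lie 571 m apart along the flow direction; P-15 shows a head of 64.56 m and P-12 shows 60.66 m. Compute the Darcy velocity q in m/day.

0.316

Hydraulic gradient i = (64.56 − 60.66) / 571 = 3.9 / 571 = 0.006830.
Specific discharge q = K · i = 46.20 × 0.006830 = 0.3156 m/day.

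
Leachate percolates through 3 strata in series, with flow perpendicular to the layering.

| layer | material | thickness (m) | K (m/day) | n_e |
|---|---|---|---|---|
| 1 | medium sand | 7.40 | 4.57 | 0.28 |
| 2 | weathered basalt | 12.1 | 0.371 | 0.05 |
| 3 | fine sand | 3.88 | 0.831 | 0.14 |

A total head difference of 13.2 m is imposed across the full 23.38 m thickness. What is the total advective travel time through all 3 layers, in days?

9.49

With flow normal to the layers, continuity requires the same specific discharge q through every layer.
Σ(b_i/K_i) = 7.40/4.57 + 12.1/0.371 + 3.88/0.831 = 38.90 d.
q = Δh / Σ(b_i/K_i) = 13.2 / 38.90 = 0.3393 m/day.
In each layer the seepage velocity is v_i = q/n_i, so the layer transit time is t_i = b_i·n_i / q:
  layer 1 (medium sand): t_1 = 7.40 × 0.28 / 0.3393 = 6.107 d
  layer 2 (weathered basalt): t_2 = 12.1 × 0.05 / 0.3393 = 1.783 d
  layer 3 (fine sand): t_3 = 3.88 × 0.14 / 0.3393 = 1.601 d
Total t = Σ t_i = 9.491 days.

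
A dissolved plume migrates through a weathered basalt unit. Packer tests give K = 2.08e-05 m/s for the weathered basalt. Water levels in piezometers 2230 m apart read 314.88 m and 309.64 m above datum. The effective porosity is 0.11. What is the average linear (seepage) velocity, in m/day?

0.0384

Convert K: 2.08e-05 m/s × 86400 = 1.797 m/day.
Hydraulic gradient i = (314.88 − 309.64) / 2230 = 5.24 / 2230 = 0.002350.
Darcy flux q = K · i = 1.797 × 0.002350 = 0.004223 m/day.
Seepage velocity v = q / n_e = 0.004223 / 0.11 = 0.03839 m/day.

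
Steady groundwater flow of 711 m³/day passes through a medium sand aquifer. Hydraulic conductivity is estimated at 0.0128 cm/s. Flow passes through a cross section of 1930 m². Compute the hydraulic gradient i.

Convert K: 0.0128 cm/s × 864 = 11.06 m/day.
From Q = K·A·i, i = Q / (K·A) = 711 / (11.06 × 1930) = 0.03331.

0.0333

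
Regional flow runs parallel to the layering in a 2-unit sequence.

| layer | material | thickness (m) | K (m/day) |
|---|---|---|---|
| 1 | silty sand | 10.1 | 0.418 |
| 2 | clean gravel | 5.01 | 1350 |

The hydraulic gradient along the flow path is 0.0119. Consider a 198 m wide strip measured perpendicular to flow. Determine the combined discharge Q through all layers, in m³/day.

15900

Flow is parallel to layering, so each bed carries its own Darcy discharge and the transmissivities add.
Σ(K_i·b_i) = 0.418×10.1 + 1350×5.01 = 6768 m²/day.
Hydraulic gradient i = 0.0119.
Q = Σ(K_i·b_i) · W · i = 6768 × 198 × 0.01190 = 15946 m³/day.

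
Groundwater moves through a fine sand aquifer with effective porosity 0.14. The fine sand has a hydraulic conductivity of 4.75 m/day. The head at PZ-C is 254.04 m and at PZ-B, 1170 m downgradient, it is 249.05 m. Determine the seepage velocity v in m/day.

Hydraulic gradient i = (254.04 − 249.05) / 1170 = 4.99 / 1170 = 0.004265.
Darcy flux q = K · i = 4.750 × 0.004265 = 0.02026 m/day.
Seepage velocity v = q / n_e = 0.02026 / 0.14 = 0.1447 m/day.

0.145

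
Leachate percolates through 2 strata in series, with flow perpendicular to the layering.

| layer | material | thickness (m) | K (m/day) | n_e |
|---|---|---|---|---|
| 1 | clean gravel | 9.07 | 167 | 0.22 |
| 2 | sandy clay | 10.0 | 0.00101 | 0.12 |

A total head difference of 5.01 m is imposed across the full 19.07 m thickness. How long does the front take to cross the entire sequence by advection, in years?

17.3

With flow normal to the layers, continuity requires the same specific discharge q through every layer.
Σ(b_i/K_i) = 9.07/167 + 10.0/0.00101 = 9901 d.
q = Δh / Σ(b_i/K_i) = 5.01 / 9901 = 0.0005060 m/day.
In each layer the seepage velocity is v_i = q/n_i, so the layer transit time is t_i = b_i·n_i / q:
  layer 1 (clean gravel): t_1 = 9.07 × 0.22 / 0.0005060 = 3943 d
  layer 2 (sandy clay): t_2 = 10.0 × 0.12 / 0.0005060 = 2372 d
Total t = Σ t_i = 6315 days = 17.29 years.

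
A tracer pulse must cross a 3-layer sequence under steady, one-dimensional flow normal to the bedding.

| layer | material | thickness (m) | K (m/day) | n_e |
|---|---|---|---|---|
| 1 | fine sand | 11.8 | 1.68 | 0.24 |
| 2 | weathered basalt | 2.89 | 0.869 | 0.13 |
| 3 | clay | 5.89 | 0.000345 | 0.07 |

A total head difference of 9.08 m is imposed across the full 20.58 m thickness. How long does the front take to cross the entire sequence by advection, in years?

With flow normal to the layers, continuity requires the same specific discharge q through every layer.
Σ(b_i/K_i) = 11.8/1.68 + 2.89/0.869 + 5.89/0.000345 = 17083 d.
q = Δh / Σ(b_i/K_i) = 9.08 / 17083 = 0.0005315 m/day.
In each layer the seepage velocity is v_i = q/n_i, so the layer transit time is t_i = b_i·n_i / q:
  layer 1 (fine sand): t_1 = 11.8 × 0.24 / 0.0005315 = 5328 d
  layer 2 (weathered basalt): t_2 = 2.89 × 0.13 / 0.0005315 = 706.8 d
  layer 3 (clay): t_3 = 5.89 × 0.07 / 0.0005315 = 775.7 d
Total t = Σ t_i = 6811 days = 18.65 years.

18.6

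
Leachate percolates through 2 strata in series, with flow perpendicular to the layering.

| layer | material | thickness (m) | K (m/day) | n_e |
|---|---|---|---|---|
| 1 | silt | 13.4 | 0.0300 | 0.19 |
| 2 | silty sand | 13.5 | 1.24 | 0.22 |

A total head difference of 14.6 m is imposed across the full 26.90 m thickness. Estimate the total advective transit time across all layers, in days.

With flow normal to the layers, continuity requires the same specific discharge q through every layer.
Σ(b_i/K_i) = 13.4/0.0300 + 13.5/1.24 = 457.6 d.
q = Δh / Σ(b_i/K_i) = 14.6 / 457.6 = 0.03191 m/day.
In each layer the seepage velocity is v_i = q/n_i, so the layer transit time is t_i = b_i·n_i / q:
  layer 1 (silt): t_1 = 13.4 × 0.19 / 0.03191 = 79.79 d
  layer 2 (silty sand): t_2 = 13.5 × 0.22 / 0.03191 = 93.08 d
Total t = Σ t_i = 172.9 days.

173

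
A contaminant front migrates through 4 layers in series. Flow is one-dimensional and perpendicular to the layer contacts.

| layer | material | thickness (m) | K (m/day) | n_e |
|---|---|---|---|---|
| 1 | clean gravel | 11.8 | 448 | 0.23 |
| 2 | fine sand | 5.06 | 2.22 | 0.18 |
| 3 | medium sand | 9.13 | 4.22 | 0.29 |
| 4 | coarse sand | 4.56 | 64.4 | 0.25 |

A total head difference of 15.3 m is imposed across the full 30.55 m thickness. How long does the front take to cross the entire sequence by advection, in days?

2.20

With flow normal to the layers, continuity requires the same specific discharge q through every layer.
Σ(b_i/K_i) = 11.8/448 + 5.06/2.22 + 9.13/4.22 + 4.56/64.4 = 4.540 d.
q = Δh / Σ(b_i/K_i) = 15.3 / 4.540 = 3.370 m/day.
In each layer the seepage velocity is v_i = q/n_i, so the layer transit time is t_i = b_i·n_i / q:
  layer 1 (clean gravel): t_1 = 11.8 × 0.23 / 3.370 = 0.8053 d
  layer 2 (fine sand): t_2 = 5.06 × 0.18 / 3.370 = 0.2703 d
  layer 3 (medium sand): t_3 = 9.13 × 0.29 / 3.370 = 0.7856 d
  layer 4 (coarse sand): t_4 = 4.56 × 0.25 / 3.370 = 0.3383 d
Total t = Σ t_i = 2.199 days.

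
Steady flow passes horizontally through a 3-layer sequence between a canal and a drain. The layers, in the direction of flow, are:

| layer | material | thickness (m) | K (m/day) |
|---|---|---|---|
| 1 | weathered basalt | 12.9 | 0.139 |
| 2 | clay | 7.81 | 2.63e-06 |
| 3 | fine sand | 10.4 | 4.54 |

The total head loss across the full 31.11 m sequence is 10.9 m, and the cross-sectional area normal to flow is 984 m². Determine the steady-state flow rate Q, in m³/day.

0.00361

Flow is perpendicular to layering, so the layers act in series and the equivalent K is the thickness-weighted harmonic mean.
Total thickness L = 12.9 + 7.81 + 10.4 = 31.11 m.
Σ(b_i/K_i) = 12.9/0.139 + 7.81/2.63e-06 + 10.4/4.54 = 2.970e+06 d.
K_eq = L / Σ(b_i/K_i) = 31.11 / 2.970e+06 = 1.048e-05 m/day.
Q = K_eq · A · (Δh/L) = 1.048e-05 × 984 × (10.9/31.11) = 0.003612 m³/day.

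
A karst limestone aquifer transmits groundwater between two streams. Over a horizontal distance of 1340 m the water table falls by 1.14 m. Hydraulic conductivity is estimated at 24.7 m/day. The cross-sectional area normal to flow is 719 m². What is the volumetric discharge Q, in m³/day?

Hydraulic gradient i = Δh / L = 1.14 / 1340 = 0.0008507.
Darcy's law: Q = K · A · i = 24.70 × 719.0 × 0.0008507 = 15.11 m³/day.

15.1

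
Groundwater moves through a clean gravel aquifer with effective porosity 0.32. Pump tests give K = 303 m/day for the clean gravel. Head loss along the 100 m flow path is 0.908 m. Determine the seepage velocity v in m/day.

Hydraulic gradient i = Δh / L = 0.908 / 100 = 0.009080.
Darcy flux q = K · i = 303.0 × 0.009080 = 2.751 m/day.
Seepage velocity v = q / n_e = 2.751 / 0.32 = 8.598 m/day.

8.60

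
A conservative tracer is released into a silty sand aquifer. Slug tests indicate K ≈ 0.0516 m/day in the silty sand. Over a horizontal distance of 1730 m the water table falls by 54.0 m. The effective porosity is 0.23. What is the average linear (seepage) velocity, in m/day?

Hydraulic gradient i = Δh / L = 54.0 / 1730 = 0.03121.
Darcy flux q = K · i = 0.05160 × 0.03121 = 0.001611 m/day.
Seepage velocity v = q / n_e = 0.001611 / 0.23 = 0.007003 m/day.

0.00700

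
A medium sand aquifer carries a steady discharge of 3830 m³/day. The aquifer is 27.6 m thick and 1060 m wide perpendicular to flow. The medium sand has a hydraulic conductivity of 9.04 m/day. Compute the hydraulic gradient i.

0.0145

Cross-sectional area A = 1060 × 27.6 = 29256 m².
From Q = K·A·i, i = Q / (K·A) = 3830 / (9.040 × 29256) = 0.01448.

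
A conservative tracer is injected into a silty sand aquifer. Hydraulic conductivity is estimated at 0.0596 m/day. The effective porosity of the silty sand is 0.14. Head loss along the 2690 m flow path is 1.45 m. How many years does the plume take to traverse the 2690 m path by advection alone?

Hydraulic gradient i = Δh / L = 1.45 / 2690 = 0.0005390.
Darcy flux q = K · i = 0.05960 × 0.0005390 = 3.213e-05 m/day.
Seepage velocity v = q / n_e = 3.213e-05 / 0.14 = 0.0002295 m/day.
Travel time t = L / v = 2690 / 0.0002295 = 1.172e+07 days = 32094 years.

32100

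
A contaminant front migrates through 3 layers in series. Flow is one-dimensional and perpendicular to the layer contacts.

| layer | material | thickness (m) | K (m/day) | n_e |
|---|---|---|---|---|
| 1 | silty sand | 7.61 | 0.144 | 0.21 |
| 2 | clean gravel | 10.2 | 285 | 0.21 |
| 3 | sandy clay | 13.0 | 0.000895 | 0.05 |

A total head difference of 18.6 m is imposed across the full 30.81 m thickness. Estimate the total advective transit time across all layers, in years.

With flow normal to the layers, continuity requires the same specific discharge q through every layer.
Σ(b_i/K_i) = 7.61/0.144 + 10.2/285 + 13.0/0.000895 = 14578 d.
q = Δh / Σ(b_i/K_i) = 18.6 / 14578 = 0.001276 m/day.
In each layer the seepage velocity is v_i = q/n_i, so the layer transit time is t_i = b_i·n_i / q:
  layer 1 (silty sand): t_1 = 7.61 × 0.21 / 0.001276 = 1253 d
  layer 2 (clean gravel): t_2 = 10.2 × 0.21 / 0.001276 = 1679 d
  layer 3 (sandy clay): t_3 = 13.0 × 0.05 / 0.001276 = 509.4 d
Total t = Σ t_i = 3441 days = 9.420 years.

9.42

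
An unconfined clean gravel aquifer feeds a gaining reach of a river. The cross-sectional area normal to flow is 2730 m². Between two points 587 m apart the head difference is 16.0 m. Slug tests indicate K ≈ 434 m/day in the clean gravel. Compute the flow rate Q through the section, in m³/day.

32300

Hydraulic gradient i = Δh / L = 16.0 / 587 = 0.02726.
Darcy's law: Q = K · A · i = 434.0 × 2730 × 0.02726 = 32295 m³/day.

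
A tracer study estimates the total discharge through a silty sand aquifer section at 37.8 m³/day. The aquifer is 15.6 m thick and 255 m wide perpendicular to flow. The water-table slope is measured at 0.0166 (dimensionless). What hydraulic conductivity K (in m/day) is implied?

0.572

Cross-sectional area A = 255 × 15.6 = 3978 m².
Hydraulic gradient i = 0.0166.
From Q = K·A·i, K = Q / (A·i) = 37.8 / (3978 × 0.01660) = 0.5724 m/day.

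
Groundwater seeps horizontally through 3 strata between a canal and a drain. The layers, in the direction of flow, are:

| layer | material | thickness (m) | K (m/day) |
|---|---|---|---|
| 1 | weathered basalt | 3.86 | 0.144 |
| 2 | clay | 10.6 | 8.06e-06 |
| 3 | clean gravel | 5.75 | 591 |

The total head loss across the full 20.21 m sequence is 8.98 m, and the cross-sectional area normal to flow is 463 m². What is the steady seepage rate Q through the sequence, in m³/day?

Flow is perpendicular to layering, so the layers act in series and the equivalent K is the thickness-weighted harmonic mean.
Total thickness L = 3.86 + 10.6 + 5.75 = 20.21 m.
Σ(b_i/K_i) = 3.86/0.144 + 10.6/8.06e-06 + 5.75/591 = 1.315e+06 d.
K_eq = L / Σ(b_i/K_i) = 20.21 / 1.315e+06 = 1.537e-05 m/day.
Q = K_eq · A · (Δh/L) = 1.537e-05 × 463 × (8.98/20.21) = 0.003161 m³/day.

0.00316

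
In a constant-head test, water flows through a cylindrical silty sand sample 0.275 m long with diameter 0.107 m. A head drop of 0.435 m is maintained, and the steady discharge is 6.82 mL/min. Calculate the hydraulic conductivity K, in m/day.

Cross-sectional area A = π·(d/2)² = π × (0.107/2)² = 0.008992 m².
Convert discharge: 6.82 mL/min = 1.137e-07 m³/s.
Darcy's law rearranged: K = Q·L / (A·Δh) = 1.137e-07 × 0.275 / (0.008992 × 0.435) = 7.991e-06 m/s = 0.6905 m/day.

0.690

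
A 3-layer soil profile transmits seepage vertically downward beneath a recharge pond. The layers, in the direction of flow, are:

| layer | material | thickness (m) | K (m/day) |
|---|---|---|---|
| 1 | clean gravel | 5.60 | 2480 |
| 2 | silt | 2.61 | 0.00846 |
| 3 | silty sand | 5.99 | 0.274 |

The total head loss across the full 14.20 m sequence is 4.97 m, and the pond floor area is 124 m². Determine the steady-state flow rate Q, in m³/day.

Flow is perpendicular to layering, so the layers act in series and the equivalent K is the thickness-weighted harmonic mean.
Total thickness L = 5.60 + 2.61 + 5.99 = 14.20 m.
Σ(b_i/K_i) = 5.60/2480 + 2.61/0.00846 + 5.99/0.274 = 330.4 d.
K_eq = L / Σ(b_i/K_i) = 14.20 / 330.4 = 0.04298 m/day.
Q = K_eq · A · (Δh/L) = 0.04298 × 124 × (4.97/14.20) = 1.865 m³/day.

1.87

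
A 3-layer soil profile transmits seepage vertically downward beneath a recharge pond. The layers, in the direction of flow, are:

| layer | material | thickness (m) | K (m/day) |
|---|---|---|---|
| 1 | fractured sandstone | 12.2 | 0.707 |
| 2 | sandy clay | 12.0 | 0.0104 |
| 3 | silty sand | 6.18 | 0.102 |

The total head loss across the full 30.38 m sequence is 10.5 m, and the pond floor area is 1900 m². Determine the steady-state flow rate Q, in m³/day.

16.2

Flow is perpendicular to layering, so the layers act in series and the equivalent K is the thickness-weighted harmonic mean.
Total thickness L = 12.2 + 12.0 + 6.18 = 30.38 m.
Σ(b_i/K_i) = 12.2/0.707 + 12.0/0.0104 + 6.18/0.102 = 1232 d.
K_eq = L / Σ(b_i/K_i) = 30.38 / 1232 = 0.02467 m/day.
Q = K_eq · A · (Δh/L) = 0.02467 × 1900 × (10.5/30.38) = 16.20 m³/day.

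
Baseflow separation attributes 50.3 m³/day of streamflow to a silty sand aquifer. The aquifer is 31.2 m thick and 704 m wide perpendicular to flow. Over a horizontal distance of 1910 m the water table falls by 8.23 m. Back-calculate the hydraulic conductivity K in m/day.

Cross-sectional area A = 704 × 31.2 = 21965 m².
Hydraulic gradient i = Δh / L = 8.23 / 1910 = 0.004309.
From Q = K·A·i, K = Q / (A·i) = 50.3 / (21965 × 0.004309) = 0.5315 m/day.

0.531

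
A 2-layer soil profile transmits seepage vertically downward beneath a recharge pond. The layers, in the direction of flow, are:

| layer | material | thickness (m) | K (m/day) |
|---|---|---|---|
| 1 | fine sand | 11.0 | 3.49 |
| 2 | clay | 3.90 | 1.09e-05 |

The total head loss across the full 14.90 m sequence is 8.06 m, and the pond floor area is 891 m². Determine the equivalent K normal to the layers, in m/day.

Flow is perpendicular to layering, so the layers act in series and the equivalent K is the thickness-weighted harmonic mean.
Total thickness L = 11.0 + 3.90 = 14.90 m.
Σ(b_i/K_i) = 11.0/3.49 + 3.90/1.09e-05 = 3.578e+05 d.
K_eq = L / Σ(b_i/K_i) = 14.90 / 3.578e+05 = 4.164e-05 m/day.

4.16e-05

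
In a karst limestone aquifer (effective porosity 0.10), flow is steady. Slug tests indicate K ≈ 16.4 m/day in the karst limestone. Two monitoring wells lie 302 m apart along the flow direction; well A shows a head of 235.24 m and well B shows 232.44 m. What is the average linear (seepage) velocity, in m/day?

Hydraulic gradient i = (235.24 − 232.44) / 302 = 2.8 / 302 = 0.009272.
Darcy flux q = K · i = 16.40 × 0.009272 = 0.1521 m/day.
Seepage velocity v = q / n_e = 0.1521 / 0.10 = 1.521 m/day.

1.52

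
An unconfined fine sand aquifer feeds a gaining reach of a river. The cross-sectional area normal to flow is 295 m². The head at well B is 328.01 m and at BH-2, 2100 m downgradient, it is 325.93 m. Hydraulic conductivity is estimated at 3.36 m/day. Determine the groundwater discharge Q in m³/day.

Hydraulic gradient i = (328.01 − 325.93) / 2100 = 2.08 / 2100 = 0.0009905.
Darcy's law: Q = K · A · i = 3.360 × 295.0 × 0.0009905 = 0.9818 m³/day.

0.982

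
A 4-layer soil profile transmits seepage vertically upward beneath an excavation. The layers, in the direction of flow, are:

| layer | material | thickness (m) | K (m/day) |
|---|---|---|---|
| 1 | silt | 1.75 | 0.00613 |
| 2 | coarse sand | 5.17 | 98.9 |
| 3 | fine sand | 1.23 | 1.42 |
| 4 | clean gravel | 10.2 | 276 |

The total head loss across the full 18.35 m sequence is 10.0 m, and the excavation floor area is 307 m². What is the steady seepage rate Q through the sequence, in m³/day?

Flow is perpendicular to layering, so the layers act in series and the equivalent K is the thickness-weighted harmonic mean.
Total thickness L = 1.75 + 5.17 + 1.23 + 10.2 = 18.35 m.
Σ(b_i/K_i) = 1.75/0.00613 + 5.17/98.9 + 1.23/1.42 + 10.2/276 = 286.4 d.
K_eq = L / Σ(b_i/K_i) = 18.35 / 286.4 = 0.06406 m/day.
Q = K_eq · A · (Δh/L) = 0.06406 × 307 × (10.0/18.35) = 10.72 m³/day.

10.7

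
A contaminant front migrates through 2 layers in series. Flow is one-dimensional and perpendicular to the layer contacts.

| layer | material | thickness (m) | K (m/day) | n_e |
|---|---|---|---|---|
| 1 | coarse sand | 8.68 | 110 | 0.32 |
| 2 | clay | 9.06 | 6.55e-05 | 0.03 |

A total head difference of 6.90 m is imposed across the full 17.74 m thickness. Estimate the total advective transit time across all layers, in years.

167

With flow normal to the layers, continuity requires the same specific discharge q through every layer.
Σ(b_i/K_i) = 8.68/110 + 9.06/6.55e-05 = 1.383e+05 d.
q = Δh / Σ(b_i/K_i) = 6.90 / 1.383e+05 = 4.988e-05 m/day.
In each layer the seepage velocity is v_i = q/n_i, so the layer transit time is t_i = b_i·n_i / q:
  layer 1 (coarse sand): t_1 = 8.68 × 0.32 / 4.988e-05 = 55681 d
  layer 2 (clay): t_2 = 9.06 × 0.03 / 4.988e-05 = 5449 d
Total t = Σ t_i = 61130 days = 167.4 years.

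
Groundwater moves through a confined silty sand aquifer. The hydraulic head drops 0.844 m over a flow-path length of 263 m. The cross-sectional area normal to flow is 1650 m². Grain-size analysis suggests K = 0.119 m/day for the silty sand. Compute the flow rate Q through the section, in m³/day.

Hydraulic gradient i = Δh / L = 0.844 / 263 = 0.003209.
Darcy's law: Q = K · A · i = 0.1190 × 1650 × 0.003209 = 0.6301 m³/day.

0.630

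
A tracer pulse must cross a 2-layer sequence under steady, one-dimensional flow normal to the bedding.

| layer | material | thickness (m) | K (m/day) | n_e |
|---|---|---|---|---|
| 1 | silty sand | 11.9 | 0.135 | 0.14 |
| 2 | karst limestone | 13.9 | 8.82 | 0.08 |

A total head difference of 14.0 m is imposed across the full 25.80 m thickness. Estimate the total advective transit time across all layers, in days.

With flow normal to the layers, continuity requires the same specific discharge q through every layer.
Σ(b_i/K_i) = 11.9/0.135 + 13.9/8.82 = 89.72 d.
q = Δh / Σ(b_i/K_i) = 14.0 / 89.72 = 0.1560 m/day.
In each layer the seepage velocity is v_i = q/n_i, so the layer transit time is t_i = b_i·n_i / q:
  layer 1 (silty sand): t_1 = 11.9 × 0.14 / 0.1560 = 10.68 d
  layer 2 (karst limestone): t_2 = 13.9 × 0.08 / 0.1560 = 7.127 d
Total t = Σ t_i = 17.80 days.

17.8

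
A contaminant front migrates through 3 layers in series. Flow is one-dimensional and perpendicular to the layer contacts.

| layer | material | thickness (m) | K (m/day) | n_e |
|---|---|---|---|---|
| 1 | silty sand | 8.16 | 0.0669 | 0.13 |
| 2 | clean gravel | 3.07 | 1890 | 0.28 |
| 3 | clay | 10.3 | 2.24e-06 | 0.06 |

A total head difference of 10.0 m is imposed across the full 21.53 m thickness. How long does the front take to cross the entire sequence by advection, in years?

With flow normal to the layers, continuity requires the same specific discharge q through every layer.
Σ(b_i/K_i) = 8.16/0.0669 + 3.07/1890 + 10.3/2.24e-06 = 4.598e+06 d.
q = Δh / Σ(b_i/K_i) = 10.0 / 4.598e+06 = 2.175e-06 m/day.
In each layer the seepage velocity is v_i = q/n_i, so the layer transit time is t_i = b_i·n_i / q:
  layer 1 (silty sand): t_1 = 8.16 × 0.13 / 2.175e-06 = 4.878e+05 d
  layer 2 (clean gravel): t_2 = 3.07 × 0.28 / 2.175e-06 = 3.953e+05 d
  layer 3 (clay): t_3 = 10.3 × 0.06 / 2.175e-06 = 2.842e+05 d
Total t = Σ t_i = 1.167e+06 days = 3196 years.

3200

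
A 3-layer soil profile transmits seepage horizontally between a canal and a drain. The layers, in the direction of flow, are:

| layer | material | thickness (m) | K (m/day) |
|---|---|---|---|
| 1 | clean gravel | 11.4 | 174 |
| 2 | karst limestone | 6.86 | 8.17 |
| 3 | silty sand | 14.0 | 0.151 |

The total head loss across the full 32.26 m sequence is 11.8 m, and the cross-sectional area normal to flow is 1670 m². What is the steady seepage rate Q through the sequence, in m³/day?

210

Flow is perpendicular to layering, so the layers act in series and the equivalent K is the thickness-weighted harmonic mean.
Total thickness L = 11.4 + 6.86 + 14.0 = 32.26 m.
Σ(b_i/K_i) = 11.4/174 + 6.86/8.17 + 14.0/0.151 = 93.62 d.
K_eq = L / Σ(b_i/K_i) = 32.26 / 93.62 = 0.3446 m/day.
Q = K_eq · A · (Δh/L) = 0.3446 × 1670 × (11.8/32.26) = 210.5 m³/day.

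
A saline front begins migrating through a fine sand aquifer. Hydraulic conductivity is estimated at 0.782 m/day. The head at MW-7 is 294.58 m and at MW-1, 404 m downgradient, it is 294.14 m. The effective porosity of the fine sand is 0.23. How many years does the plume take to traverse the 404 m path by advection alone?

299

Hydraulic gradient i = (294.58 − 294.14) / 404 = 0.44 / 404 = 0.001089.
Darcy flux q = K · i = 0.7820 × 0.001089 = 0.0008517 m/day.
Seepage velocity v = q / n_e = 0.0008517 / 0.23 = 0.003703 m/day.
Travel time t = L / v = 404 / 0.003703 = 1.091e+05 days = 298.7 years.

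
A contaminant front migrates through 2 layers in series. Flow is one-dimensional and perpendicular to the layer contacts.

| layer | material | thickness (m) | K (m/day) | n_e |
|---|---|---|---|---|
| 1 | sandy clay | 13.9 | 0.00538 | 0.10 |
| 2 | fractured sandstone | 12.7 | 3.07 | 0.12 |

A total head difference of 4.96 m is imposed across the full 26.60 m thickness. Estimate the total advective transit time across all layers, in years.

With flow normal to the layers, continuity requires the same specific discharge q through every layer.
Σ(b_i/K_i) = 13.9/0.00538 + 12.7/3.07 = 2588 d.
q = Δh / Σ(b_i/K_i) = 4.96 / 2588 = 0.001917 m/day.
In each layer the seepage velocity is v_i = q/n_i, so the layer transit time is t_i = b_i·n_i / q:
  layer 1 (sandy clay): t_1 = 13.9 × 0.10 / 0.001917 = 725.2 d
  layer 2 (fractured sandstone): t_2 = 12.7 × 0.12 / 0.001917 = 795.1 d
Total t = Σ t_i = 1520 days = 4.162 years.

4.16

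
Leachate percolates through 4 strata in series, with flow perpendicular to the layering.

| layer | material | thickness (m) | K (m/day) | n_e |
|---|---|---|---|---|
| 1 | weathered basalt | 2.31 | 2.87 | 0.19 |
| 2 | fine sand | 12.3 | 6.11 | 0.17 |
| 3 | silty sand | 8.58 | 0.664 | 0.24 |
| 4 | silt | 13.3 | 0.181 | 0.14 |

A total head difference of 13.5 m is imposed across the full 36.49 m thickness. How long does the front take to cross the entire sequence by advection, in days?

42.6

With flow normal to the layers, continuity requires the same specific discharge q through every layer.
Σ(b_i/K_i) = 2.31/2.87 + 12.3/6.11 + 8.58/0.664 + 13.3/0.181 = 89.22 d.
q = Δh / Σ(b_i/K_i) = 13.5 / 89.22 = 0.1513 m/day.
In each layer the seepage velocity is v_i = q/n_i, so the layer transit time is t_i = b_i·n_i / q:
  layer 1 (weathered basalt): t_1 = 2.31 × 0.19 / 0.1513 = 2.901 d
  layer 2 (fine sand): t_2 = 12.3 × 0.17 / 0.1513 = 13.82 d
  layer 3 (silty sand): t_3 = 8.58 × 0.24 / 0.1513 = 13.61 d
  layer 4 (silt): t_4 = 13.3 × 0.14 / 0.1513 = 12.31 d
Total t = Σ t_i = 42.63 days.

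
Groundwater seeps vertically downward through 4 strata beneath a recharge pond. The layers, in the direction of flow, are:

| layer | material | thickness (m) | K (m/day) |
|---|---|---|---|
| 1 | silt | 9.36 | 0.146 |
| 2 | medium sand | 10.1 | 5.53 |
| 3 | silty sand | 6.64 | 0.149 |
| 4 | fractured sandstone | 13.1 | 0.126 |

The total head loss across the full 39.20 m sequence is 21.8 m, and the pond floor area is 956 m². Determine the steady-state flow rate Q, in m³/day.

97.2

Flow is perpendicular to layering, so the layers act in series and the equivalent K is the thickness-weighted harmonic mean.
Total thickness L = 9.36 + 10.1 + 6.64 + 13.1 = 39.20 m.
Σ(b_i/K_i) = 9.36/0.146 + 10.1/5.53 + 6.64/0.149 + 13.1/0.126 = 214.5 d.
K_eq = L / Σ(b_i/K_i) = 39.20 / 214.5 = 0.1828 m/day.
Q = K_eq · A · (Δh/L) = 0.1828 × 956 × (21.8/39.20) = 97.17 m³/day.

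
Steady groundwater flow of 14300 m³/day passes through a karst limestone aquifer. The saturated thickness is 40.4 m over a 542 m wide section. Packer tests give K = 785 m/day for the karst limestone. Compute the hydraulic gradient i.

Cross-sectional area A = 542 × 40.4 = 21897 m².
From Q = K·A·i, i = Q / (K·A) = 14300 / (785.0 × 21897) = 0.0008319.

0.000832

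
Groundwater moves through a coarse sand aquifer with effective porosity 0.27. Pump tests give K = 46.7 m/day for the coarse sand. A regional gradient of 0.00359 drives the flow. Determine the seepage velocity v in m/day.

0.621

Hydraulic gradient i = 0.00359.
Darcy flux q = K · i = 46.70 × 0.003590 = 0.1677 m/day.
Seepage velocity v = q / n_e = 0.1677 / 0.27 = 0.6209 m/day.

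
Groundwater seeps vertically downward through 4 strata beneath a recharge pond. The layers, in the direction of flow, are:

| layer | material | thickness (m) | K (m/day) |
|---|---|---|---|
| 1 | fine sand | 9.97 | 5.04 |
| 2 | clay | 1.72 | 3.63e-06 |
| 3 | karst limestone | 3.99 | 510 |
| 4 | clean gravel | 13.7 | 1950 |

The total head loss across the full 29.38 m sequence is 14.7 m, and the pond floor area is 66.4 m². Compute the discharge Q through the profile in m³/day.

Flow is perpendicular to layering, so the layers act in series and the equivalent K is the thickness-weighted harmonic mean.
Total thickness L = 9.97 + 1.72 + 3.99 + 13.7 = 29.38 m.
Σ(b_i/K_i) = 9.97/5.04 + 1.72/3.63e-06 + 3.99/510 + 13.7/1950 = 4.738e+05 d.
K_eq = L / Σ(b_i/K_i) = 29.38 / 4.738e+05 = 6.201e-05 m/day.
Q = K_eq · A · (Δh/L) = 6.201e-05 × 66.4 × (14.7/29.38) = 0.002060 m³/day.

0.00206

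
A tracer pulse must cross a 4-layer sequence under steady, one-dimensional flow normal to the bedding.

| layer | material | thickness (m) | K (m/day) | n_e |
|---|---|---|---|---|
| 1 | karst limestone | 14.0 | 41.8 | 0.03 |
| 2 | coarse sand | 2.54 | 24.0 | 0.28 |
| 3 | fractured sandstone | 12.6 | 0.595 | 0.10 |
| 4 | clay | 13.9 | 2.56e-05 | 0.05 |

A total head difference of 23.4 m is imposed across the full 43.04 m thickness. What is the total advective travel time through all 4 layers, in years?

With flow normal to the layers, continuity requires the same specific discharge q through every layer.
Σ(b_i/K_i) = 14.0/41.8 + 2.54/24.0 + 12.6/0.595 + 13.9/2.56e-05 = 5.430e+05 d.
q = Δh / Σ(b_i/K_i) = 23.4 / 5.430e+05 = 4.309e-05 m/day.
In each layer the seepage velocity is v_i = q/n_i, so the layer transit time is t_i = b_i·n_i / q:
  layer 1 (karst limestone): t_1 = 14.0 × 0.03 / 4.309e-05 = 9746 d
  layer 2 (coarse sand): t_2 = 2.54 × 0.28 / 4.309e-05 = 16503 d
  layer 3 (fractured sandstone): t_3 = 12.6 × 0.10 / 4.309e-05 = 29238 d
  layer 4 (clay): t_4 = 13.9 × 0.05 / 4.309e-05 = 16127 d
Total t = Σ t_i = 71614 days = 196.1 years.

196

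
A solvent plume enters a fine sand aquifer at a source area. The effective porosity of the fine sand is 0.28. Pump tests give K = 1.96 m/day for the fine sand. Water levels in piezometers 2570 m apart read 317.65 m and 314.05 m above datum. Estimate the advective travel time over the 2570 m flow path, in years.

718

Hydraulic gradient i = (317.65 − 314.05) / 2570 = 3.6 / 2570 = 0.001401.
Darcy flux q = K · i = 1.960 × 0.001401 = 0.002746 m/day.
Seepage velocity v = q / n_e = 0.002746 / 0.28 = 0.009805 m/day.
Travel time t = L / v = 2570 / 0.009805 = 2.621e+05 days = 717.6 years.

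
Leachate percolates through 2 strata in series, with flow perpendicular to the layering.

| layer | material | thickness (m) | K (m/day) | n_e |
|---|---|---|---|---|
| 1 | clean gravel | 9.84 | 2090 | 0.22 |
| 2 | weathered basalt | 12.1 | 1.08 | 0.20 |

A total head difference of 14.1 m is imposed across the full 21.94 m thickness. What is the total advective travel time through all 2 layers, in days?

With flow normal to the layers, continuity requires the same specific discharge q through every layer.
Σ(b_i/K_i) = 9.84/2090 + 12.1/1.08 = 11.21 d.
q = Δh / Σ(b_i/K_i) = 14.1 / 11.21 = 1.258 m/day.
In each layer the seepage velocity is v_i = q/n_i, so the layer transit time is t_i = b_i·n_i / q:
  layer 1 (clean gravel): t_1 = 9.84 × 0.22 / 1.258 = 1.721 d
  layer 2 (weathered basalt): t_2 = 12.1 × 0.20 / 1.258 = 1.924 d
Total t = Σ t_i = 3.645 days.

3.64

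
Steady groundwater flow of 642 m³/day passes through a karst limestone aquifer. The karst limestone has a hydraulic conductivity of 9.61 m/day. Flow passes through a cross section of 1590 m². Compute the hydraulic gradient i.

0.0420

From Q = K·A·i, i = Q / (K·A) = 642 / (9.610 × 1590) = 0.04202.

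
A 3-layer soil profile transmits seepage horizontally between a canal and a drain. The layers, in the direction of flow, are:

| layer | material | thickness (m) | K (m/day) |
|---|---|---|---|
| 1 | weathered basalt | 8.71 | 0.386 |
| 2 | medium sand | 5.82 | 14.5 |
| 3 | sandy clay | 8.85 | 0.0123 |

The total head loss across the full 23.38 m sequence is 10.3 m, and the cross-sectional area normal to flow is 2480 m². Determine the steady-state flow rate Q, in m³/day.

Flow is perpendicular to layering, so the layers act in series and the equivalent K is the thickness-weighted harmonic mean.
Total thickness L = 8.71 + 5.82 + 8.85 = 23.38 m.
Σ(b_i/K_i) = 8.71/0.386 + 5.82/14.5 + 8.85/0.0123 = 742.5 d.
K_eq = L / Σ(b_i/K_i) = 23.38 / 742.5 = 0.03149 m/day.
Q = K_eq · A · (Δh/L) = 0.03149 × 2480 × (10.3/23.38) = 34.40 m³/day.

34.4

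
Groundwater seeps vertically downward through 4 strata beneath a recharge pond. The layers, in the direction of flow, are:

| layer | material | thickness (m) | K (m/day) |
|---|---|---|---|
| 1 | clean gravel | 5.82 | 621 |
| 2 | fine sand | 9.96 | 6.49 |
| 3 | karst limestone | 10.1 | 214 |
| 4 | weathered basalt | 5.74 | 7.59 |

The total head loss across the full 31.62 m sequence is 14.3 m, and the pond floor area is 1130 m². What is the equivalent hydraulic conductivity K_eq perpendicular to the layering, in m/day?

Flow is perpendicular to layering, so the layers act in series and the equivalent K is the thickness-weighted harmonic mean.
Total thickness L = 5.82 + 9.96 + 10.1 + 5.74 = 31.62 m.
Σ(b_i/K_i) = 5.82/621 + 9.96/6.49 + 10.1/214 + 5.74/7.59 = 2.347 d.
K_eq = L / Σ(b_i/K_i) = 31.62 / 2.347 = 13.47 m/day.

13.5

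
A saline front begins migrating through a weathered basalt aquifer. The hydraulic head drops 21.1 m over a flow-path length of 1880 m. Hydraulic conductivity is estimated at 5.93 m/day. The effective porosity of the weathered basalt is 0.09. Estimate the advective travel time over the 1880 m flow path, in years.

6.96

Hydraulic gradient i = Δh / L = 21.1 / 1880 = 0.01122.
Darcy flux q = K · i = 5.930 × 0.01122 = 0.06655 m/day.
Seepage velocity v = q / n_e = 0.06655 / 0.09 = 0.7395 m/day.
Travel time t = L / v = 1880 / 0.7395 = 2542 days = 6.960 years.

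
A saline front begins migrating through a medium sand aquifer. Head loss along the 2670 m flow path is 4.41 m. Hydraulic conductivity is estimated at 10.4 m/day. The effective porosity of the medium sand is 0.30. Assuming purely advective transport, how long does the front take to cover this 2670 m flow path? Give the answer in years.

Hydraulic gradient i = Δh / L = 4.41 / 2670 = 0.001652.
Darcy flux q = K · i = 10.40 × 0.001652 = 0.01718 m/day.
Seepage velocity v = q / n_e = 0.01718 / 0.30 = 0.05726 m/day.
Travel time t = L / v = 2670 / 0.05726 = 46631 days = 127.7 years.

128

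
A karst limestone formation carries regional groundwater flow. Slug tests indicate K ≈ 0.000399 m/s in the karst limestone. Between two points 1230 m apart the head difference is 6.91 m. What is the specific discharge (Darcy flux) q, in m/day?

0.194

Convert K: 0.000399 m/s × 86400 = 34.47 m/day.
Hydraulic gradient i = Δh / L = 6.91 / 1230 = 0.005618.
Specific discharge q = K · i = 34.47 × 0.005618 = 0.1937 m/day.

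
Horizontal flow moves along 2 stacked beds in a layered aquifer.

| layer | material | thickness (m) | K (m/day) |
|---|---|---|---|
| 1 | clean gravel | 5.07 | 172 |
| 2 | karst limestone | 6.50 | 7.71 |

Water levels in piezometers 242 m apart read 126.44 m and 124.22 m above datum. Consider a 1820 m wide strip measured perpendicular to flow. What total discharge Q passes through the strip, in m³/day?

15400

Flow is parallel to layering, so each bed carries its own Darcy discharge and the transmissivities add.
Σ(K_i·b_i) = 172×5.07 + 7.71×6.50 = 922.2 m²/day.
Hydraulic gradient i = (126.44 − 124.22) / 242 = 2.22 / 242 = 0.009174.
Q = Σ(K_i·b_i) · W · i = 922.2 × 1820 × 0.009174 = 15396 m³/day.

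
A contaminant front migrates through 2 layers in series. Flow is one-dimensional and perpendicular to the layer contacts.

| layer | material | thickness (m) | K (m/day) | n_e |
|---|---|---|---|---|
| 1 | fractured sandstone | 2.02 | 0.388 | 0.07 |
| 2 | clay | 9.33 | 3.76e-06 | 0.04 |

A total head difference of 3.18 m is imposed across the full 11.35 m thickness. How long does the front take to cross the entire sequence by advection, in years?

With flow normal to the layers, continuity requires the same specific discharge q through every layer.
Σ(b_i/K_i) = 2.02/0.388 + 9.33/3.76e-06 = 2.481e+06 d.
q = Δh / Σ(b_i/K_i) = 3.18 / 2.481e+06 = 1.282e-06 m/day.
In each layer the seepage velocity is v_i = q/n_i, so the layer transit time is t_i = b_i·n_i / q:
  layer 1 (fractured sandstone): t_1 = 2.02 × 0.07 / 1.282e-06 = 1.103e+05 d
  layer 2 (clay): t_2 = 9.33 × 0.04 / 1.282e-06 = 2.912e+05 d
Total t = Σ t_i = 4.015e+05 days = 1099 years.

1100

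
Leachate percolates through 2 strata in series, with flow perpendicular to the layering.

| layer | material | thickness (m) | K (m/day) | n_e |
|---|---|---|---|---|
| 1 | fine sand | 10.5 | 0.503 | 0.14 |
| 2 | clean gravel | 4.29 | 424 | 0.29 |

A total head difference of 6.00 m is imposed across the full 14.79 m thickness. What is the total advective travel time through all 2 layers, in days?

9.45

With flow normal to the layers, continuity requires the same specific discharge q through every layer.
Σ(b_i/K_i) = 10.5/0.503 + 4.29/424 = 20.88 d.
q = Δh / Σ(b_i/K_i) = 6.00 / 20.88 = 0.2873 m/day.
In each layer the seepage velocity is v_i = q/n_i, so the layer transit time is t_i = b_i·n_i / q:
  layer 1 (fine sand): t_1 = 10.5 × 0.14 / 0.2873 = 5.117 d
  layer 2 (clean gravel): t_2 = 4.29 × 0.29 / 0.2873 = 4.330 d
Total t = Σ t_i = 9.447 days.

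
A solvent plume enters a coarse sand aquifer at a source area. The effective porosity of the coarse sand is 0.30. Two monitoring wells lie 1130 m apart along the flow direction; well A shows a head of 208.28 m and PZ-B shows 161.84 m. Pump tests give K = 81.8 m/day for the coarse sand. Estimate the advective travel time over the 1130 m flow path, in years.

0.276

Hydraulic gradient i = (208.28 − 161.84) / 1130 = 46.44 / 1130 = 0.04110.
Darcy flux q = K · i = 81.80 × 0.04110 = 3.362 m/day.
Seepage velocity v = q / n_e = 3.362 / 0.30 = 11.21 m/day.
Travel time t = L / v = 1130 / 11.21 = 100.8 days = 0.2761 years.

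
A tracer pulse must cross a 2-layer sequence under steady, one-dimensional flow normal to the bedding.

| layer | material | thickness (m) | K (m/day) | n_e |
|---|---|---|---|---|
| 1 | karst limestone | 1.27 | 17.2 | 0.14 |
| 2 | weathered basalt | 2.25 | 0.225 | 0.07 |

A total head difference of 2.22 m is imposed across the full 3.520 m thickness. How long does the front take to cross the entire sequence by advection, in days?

With flow normal to the layers, continuity requires the same specific discharge q through every layer.
Σ(b_i/K_i) = 1.27/17.2 + 2.25/0.225 = 10.07 d.
q = Δh / Σ(b_i/K_i) = 2.22 / 10.07 = 0.2204 m/day.
In each layer the seepage velocity is v_i = q/n_i, so the layer transit time is t_i = b_i·n_i / q:
  layer 1 (karst limestone): t_1 = 1.27 × 0.14 / 0.2204 = 0.8068 d
  layer 2 (weathered basalt): t_2 = 2.25 × 0.07 / 0.2204 = 0.7147 d
Total t = Σ t_i = 1.522 days.

1.52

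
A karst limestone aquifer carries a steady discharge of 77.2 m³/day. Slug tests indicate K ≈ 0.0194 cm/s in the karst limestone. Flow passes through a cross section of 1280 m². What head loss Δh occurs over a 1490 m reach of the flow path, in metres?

Convert K: 0.0194 cm/s × 864 = 16.76 m/day.
From Q = K·A·i, i = Q / (K·A) = 77.2 / (16.76 × 1280) = 0.003598.
Head loss Δh = i · L = 0.003598 × 1490 = 5.361 m.

5.36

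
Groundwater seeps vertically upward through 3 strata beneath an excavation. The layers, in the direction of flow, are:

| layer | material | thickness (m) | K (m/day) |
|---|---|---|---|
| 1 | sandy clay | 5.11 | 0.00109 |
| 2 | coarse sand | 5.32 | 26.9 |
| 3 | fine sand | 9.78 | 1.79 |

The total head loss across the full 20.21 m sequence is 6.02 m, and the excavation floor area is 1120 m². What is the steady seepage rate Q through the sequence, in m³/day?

Flow is perpendicular to layering, so the layers act in series and the equivalent K is the thickness-weighted harmonic mean.
Total thickness L = 5.11 + 5.32 + 9.78 = 20.21 m.
Σ(b_i/K_i) = 5.11/0.00109 + 5.32/26.9 + 9.78/1.79 = 4694 d.
K_eq = L / Σ(b_i/K_i) = 20.21 / 4694 = 0.004306 m/day.
Q = K_eq · A · (Δh/L) = 0.004306 × 1120 × (6.02/20.21) = 1.436 m³/day.

1.44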